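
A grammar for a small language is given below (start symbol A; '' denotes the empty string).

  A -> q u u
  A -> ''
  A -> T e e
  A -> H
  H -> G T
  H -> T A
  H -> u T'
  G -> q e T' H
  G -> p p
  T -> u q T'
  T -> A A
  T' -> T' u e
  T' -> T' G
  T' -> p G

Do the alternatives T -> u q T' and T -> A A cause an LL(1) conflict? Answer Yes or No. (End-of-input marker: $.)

Yes

FIRST(u q T') = { u } and FIRST(A A) = { e, p, q, u, '' }.
Both contain u, so the two alternatives are not disjoint — LL(1) conflict.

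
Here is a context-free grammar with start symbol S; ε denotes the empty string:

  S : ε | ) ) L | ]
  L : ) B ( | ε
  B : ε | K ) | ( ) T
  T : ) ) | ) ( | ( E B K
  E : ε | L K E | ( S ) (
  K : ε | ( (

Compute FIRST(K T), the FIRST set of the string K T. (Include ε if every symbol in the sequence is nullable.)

Add FIRST(K)\{ε} = { ( }; K is nullable, continue.
Add FIRST(T) = { (, ) }; T is not nullable, stop.

{ (, ) }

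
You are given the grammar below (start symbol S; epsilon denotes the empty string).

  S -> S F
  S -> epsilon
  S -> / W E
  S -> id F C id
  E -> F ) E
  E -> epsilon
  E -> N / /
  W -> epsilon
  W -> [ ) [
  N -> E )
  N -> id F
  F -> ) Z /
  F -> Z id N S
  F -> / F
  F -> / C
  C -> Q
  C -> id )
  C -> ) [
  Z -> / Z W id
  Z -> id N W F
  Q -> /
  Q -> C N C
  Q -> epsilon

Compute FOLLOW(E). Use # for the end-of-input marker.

{ #, ), /, [, id }

In S -> / W E: E is at the end, add FOLLOW(S) = { #, ), /, [, id }.
In E -> F ) E: E is at the end, add FOLLOW(E) = { #, ), /, [, id }.
In N -> E ): add FIRST()) = { ) }.
Union: FOLLOW(E) = { #, ), /, [, id }.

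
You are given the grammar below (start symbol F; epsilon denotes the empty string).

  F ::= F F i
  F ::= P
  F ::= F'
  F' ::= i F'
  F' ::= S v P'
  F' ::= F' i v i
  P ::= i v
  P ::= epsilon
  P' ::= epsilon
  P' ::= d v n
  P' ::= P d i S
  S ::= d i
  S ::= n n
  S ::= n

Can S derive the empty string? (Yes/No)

Nullable nonterminals: F, P, P'.
No production of S has an RHS whose symbols are all nullable, so S is not nullable.

No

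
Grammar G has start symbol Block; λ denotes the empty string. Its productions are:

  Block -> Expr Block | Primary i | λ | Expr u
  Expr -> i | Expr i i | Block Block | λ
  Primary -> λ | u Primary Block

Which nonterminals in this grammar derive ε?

Directly nullable (have an λ-production): Block, Expr, Primary.

{ Block, Expr, Primary }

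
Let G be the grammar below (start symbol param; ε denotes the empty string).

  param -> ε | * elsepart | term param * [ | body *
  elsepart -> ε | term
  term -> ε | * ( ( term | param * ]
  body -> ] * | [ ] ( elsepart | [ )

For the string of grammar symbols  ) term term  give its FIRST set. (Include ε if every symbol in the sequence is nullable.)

) is a terminal; add {)} and stop.

{ ) }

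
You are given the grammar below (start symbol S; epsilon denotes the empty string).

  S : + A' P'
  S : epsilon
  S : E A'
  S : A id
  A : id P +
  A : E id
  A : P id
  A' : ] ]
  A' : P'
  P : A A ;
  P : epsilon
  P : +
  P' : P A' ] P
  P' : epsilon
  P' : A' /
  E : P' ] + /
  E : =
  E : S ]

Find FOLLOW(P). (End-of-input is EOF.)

{ EOF, +, /, =, ], id }

In A : id P +: add FIRST(+) = { + }.
In A : P id: add FIRST(id) = { id }.
In P' : P A' ] P: add FIRST(A' ] P) = { +, /, =, ], id }.
In P' : P A' ] P: P is at the end, add FOLLOW(P') = { EOF, +, /, =, ], id }.
Union: FOLLOW(P) = { EOF, +, /, =, ], id }.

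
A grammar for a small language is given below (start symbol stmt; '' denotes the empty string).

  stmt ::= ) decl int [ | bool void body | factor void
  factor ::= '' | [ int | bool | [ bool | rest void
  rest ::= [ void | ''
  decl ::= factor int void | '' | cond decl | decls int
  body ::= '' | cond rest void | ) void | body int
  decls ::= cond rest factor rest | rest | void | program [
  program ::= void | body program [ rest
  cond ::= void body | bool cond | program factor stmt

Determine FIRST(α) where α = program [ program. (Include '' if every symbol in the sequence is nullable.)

Add FIRST(program) = { ), bool, int, void }; program is not nullable, stop.

{ ), bool, int, void }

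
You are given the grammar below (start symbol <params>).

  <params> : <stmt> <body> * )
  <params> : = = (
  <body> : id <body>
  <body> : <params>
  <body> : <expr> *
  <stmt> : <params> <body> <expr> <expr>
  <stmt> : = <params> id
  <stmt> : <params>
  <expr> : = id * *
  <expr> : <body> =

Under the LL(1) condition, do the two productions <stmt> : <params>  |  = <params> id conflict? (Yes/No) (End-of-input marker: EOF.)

Yes

FIRST(<params>) = { = } and FIRST(= <params> id) = { = }.
Both contain =, so the two alternatives are not disjoint — LL(1) conflict.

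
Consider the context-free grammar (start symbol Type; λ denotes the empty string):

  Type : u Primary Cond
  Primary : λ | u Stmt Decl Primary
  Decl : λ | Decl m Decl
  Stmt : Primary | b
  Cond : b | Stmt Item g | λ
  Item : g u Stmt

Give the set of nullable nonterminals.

{ Cond, Decl, Primary, Stmt }

Directly nullable (have an λ-production): Primary, Decl, Cond.
Stmt : Primary with every symbol nullable, so Stmt is nullable.
No other nonterminal has a production whose RHS symbols are all nullable.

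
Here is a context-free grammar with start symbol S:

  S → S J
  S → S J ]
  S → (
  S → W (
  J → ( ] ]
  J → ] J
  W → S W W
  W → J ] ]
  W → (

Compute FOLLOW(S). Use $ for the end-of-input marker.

S is the start symbol, so $ ∈ FOLLOW(S).
In S → S J: add FIRST(J) = { (, ] }.
In S → S J ]: add FIRST(J ]) = { (, ] }.
In W → S W W: add FIRST(W W) = { (, ] }.
Union: FOLLOW(S) = { $, (, ] }.

{ $, (, ] }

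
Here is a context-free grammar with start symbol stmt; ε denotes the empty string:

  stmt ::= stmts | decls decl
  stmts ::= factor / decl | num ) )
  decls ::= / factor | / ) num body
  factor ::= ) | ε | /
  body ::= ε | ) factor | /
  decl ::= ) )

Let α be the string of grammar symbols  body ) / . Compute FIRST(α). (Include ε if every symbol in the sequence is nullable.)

{ ), / }

Add FIRST(body)\{ε} = { ), / }; body is nullable, continue.
) is a terminal; add {)} and stop.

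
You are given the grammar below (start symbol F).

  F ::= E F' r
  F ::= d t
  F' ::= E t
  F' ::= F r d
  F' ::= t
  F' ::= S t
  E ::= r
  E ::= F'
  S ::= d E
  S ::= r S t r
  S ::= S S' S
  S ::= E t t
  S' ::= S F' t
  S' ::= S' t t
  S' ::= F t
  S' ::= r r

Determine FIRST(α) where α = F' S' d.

{ d, r, t }

Add FIRST(F') = { d, r, t }; F' is not nullable, stop.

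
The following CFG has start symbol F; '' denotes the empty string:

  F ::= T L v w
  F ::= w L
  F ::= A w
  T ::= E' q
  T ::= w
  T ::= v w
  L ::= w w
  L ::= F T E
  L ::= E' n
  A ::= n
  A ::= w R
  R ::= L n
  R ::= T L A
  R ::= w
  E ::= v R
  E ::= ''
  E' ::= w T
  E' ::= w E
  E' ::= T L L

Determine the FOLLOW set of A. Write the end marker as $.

In F ::= A w: add FIRST(w) = { w }.
In R ::= T L A: A is at the end, add FOLLOW(R) = { $, n, q, v, w }.
Union: FOLLOW(A) = { $, n, q, v, w }.

{ $, n, q, v, w }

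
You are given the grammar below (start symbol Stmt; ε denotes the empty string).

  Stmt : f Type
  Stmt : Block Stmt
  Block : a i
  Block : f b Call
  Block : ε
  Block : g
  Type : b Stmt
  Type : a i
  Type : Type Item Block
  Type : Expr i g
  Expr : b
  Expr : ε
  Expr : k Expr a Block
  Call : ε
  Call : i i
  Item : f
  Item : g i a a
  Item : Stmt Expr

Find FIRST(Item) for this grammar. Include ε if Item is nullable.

Item : f contributes {f}.
Item : g i a a contributes {g}.
From Item : Stmt Expr: add FIRST(Stmt) = { a, f, g }.
Union: FIRST(Item) = { a, f, g }.

{ a, f, g }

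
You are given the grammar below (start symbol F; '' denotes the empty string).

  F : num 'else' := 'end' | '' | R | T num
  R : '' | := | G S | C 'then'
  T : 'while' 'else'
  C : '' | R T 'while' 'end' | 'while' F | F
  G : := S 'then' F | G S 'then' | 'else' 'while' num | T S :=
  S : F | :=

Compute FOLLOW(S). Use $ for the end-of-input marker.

In R : G S: S is at the end, add FOLLOW(R) = { $, 'else', 'then', 'while', :=, num }.
In G : := S 'then' F: add FIRST('then' F) = { 'then' }.
In G : G S 'then': add FIRST('then') = { 'then' }.
In G : T S :=: add FIRST(:=) = { := }.
Union: FOLLOW(S) = { $, 'else', 'then', 'while', :=, num }.

{ $, 'else', 'then', 'while', :=, num }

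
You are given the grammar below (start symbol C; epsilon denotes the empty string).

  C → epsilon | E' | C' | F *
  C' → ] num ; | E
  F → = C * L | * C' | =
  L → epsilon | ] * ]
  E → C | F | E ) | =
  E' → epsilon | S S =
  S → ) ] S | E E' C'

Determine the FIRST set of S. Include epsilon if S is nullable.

{ ), *, =, ], epsilon }

S → ) ] S contributes {)}.
From S → E E' C': E, E', C' nullable, take FIRST(E) ∪ FIRST(E') ∪ FIRST(C') = { ), *, =, ] }; also epsilon since the whole RHS is nullable.
Union: FIRST(S) = { ), *, =, ], epsilon }.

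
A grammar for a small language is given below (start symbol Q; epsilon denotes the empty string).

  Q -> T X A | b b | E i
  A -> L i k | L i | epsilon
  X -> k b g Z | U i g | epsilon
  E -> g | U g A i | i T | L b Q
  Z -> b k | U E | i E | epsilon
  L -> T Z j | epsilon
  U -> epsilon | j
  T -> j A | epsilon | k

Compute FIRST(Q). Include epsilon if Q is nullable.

{ b, g, i, j, k, epsilon }

From Q -> T X A: T, X, A nullable, take FIRST(T) ∪ FIRST(X) ∪ FIRST(A) = { b, g, i, j, k }; also epsilon since the whole RHS is nullable.
Q -> b b contributes {b}.
From Q -> E i: add FIRST(E) = { b, g, i, j, k }.
Union: FIRST(Q) = { b, g, i, j, k, epsilon }.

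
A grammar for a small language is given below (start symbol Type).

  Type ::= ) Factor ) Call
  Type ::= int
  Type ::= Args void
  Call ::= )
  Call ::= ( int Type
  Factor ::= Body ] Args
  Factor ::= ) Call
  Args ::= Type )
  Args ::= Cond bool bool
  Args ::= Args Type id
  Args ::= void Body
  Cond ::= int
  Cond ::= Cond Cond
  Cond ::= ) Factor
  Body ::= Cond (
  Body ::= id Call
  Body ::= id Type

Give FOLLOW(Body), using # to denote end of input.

{ (, ), ], bool, int, void }

In Factor ::= Body ] Args: add FIRST(] Args) = { ] }.
In Args ::= void Body: Body is at the end, add FOLLOW(Args) = { (, ), bool, int, void }.
Union: FOLLOW(Body) = { (, ), ], bool, int, void }.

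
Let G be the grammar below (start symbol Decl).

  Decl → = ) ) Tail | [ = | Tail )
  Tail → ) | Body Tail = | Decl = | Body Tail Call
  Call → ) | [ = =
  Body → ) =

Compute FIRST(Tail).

{ ), =, [ }

Tail → ) contributes {)}.
From Tail → Body Tail =: add FIRST(Body) = { ) }.
From Tail → Decl =: add FIRST(Decl) = { ), =, [ }.
From Tail → Body Tail Call: add FIRST(Body) = { ) }.
Union: FIRST(Tail) = { ), =, [ }.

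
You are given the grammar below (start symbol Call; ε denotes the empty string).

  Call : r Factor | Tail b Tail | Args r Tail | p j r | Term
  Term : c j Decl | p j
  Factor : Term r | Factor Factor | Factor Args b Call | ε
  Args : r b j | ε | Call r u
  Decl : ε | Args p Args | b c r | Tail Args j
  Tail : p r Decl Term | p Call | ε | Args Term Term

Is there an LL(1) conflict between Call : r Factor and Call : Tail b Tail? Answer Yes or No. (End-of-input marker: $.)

Yes

FIRST(r Factor) = { r } and FIRST(Tail b Tail) = { b, c, p, r }.
Both contain r, so the two alternatives are not disjoint — LL(1) conflict.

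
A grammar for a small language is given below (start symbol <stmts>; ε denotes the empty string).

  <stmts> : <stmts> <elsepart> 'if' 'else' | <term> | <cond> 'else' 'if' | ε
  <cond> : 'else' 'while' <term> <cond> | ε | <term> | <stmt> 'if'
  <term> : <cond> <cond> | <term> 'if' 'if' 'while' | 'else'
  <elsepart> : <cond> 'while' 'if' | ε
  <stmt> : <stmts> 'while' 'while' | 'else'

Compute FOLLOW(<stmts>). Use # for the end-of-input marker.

{ #, 'else', 'if', 'while' }

<stmts> is the start symbol, so # ∈ FOLLOW(<stmts>).
In <stmts> : <stmts> <elsepart> 'if' 'else': add FIRST(<elsepart> 'if' 'else') = { 'else', 'if', 'while' }.
In <stmt> : <stmts> 'while' 'while': add FIRST('while' 'while') = { 'while' }.
Union: FOLLOW(<stmts>) = { #, 'else', 'if', 'while' }.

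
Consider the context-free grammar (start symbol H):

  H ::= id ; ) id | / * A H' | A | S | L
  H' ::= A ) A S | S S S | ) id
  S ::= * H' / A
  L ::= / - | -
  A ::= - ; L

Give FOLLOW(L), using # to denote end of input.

In H ::= L: L is at the end, add FOLLOW(H) = { # }.
In A ::= - ; L: L is at the end, add FOLLOW(A) = { #, ), *, -, / }.
Union: FOLLOW(L) = { #, ), *, -, / }.

{ #, ), *, -, / }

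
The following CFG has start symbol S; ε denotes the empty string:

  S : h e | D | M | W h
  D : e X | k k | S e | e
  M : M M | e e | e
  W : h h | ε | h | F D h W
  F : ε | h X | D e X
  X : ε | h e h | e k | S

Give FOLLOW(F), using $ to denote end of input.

In W : F D h W: add FIRST(D h W) = { e, h, k }.
Union: FOLLOW(F) = { e, h, k }.

{ e, h, k }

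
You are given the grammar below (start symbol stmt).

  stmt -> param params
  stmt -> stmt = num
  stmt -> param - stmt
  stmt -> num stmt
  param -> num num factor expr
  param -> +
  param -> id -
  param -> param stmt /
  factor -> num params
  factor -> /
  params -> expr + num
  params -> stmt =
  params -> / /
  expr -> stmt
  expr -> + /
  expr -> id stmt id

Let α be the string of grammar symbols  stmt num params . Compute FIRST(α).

{ +, id, num }

Add FIRST(stmt) = { +, id, num }; stmt is not nullable, stop.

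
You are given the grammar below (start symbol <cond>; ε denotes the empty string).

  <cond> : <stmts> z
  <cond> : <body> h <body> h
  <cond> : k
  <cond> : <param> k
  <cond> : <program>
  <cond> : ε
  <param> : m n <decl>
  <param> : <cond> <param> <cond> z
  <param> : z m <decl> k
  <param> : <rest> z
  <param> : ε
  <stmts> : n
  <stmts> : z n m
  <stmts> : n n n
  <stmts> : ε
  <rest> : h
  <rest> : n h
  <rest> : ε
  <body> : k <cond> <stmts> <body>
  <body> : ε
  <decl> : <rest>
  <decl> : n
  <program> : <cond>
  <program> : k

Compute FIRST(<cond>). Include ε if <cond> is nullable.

From <cond> : <stmts> z: <stmts> nullable, take FIRST(<stmts>) ∪ {z} = { n, z }.
From <cond> : <body> h <body> h: <body> nullable, take FIRST(<body>) ∪ {h} = { h, k }.
<cond> : k contributes {k}.
From <cond> : <param> k: <param> nullable, take FIRST(<param>) ∪ {k} = { h, k, m, n, z }.
From <cond> : <program>: add FIRST(<program>) = { h, k, m, n, z, ε } (including ε since <program> is nullable).
<cond> : ε contributes ε.
Union: FIRST(<cond>) = { h, k, m, n, z, ε }.

{ h, k, m, n, z, ε }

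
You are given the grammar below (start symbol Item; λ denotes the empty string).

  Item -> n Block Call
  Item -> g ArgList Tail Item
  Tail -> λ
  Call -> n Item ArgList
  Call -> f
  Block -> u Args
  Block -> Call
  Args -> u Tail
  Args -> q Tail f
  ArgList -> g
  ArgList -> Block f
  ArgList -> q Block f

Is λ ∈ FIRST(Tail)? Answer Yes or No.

Tail has an λ-production, so Tail ⇒ λ.

Yes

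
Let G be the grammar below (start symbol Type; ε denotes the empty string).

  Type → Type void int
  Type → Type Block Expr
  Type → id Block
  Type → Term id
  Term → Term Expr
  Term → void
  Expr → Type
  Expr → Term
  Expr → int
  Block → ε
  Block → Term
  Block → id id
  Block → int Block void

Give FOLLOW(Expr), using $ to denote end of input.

{ $, id, int, void }

In Type → Type Block Expr: Expr is at the end, add FOLLOW(Type) = { $, id, int, void }.
In Term → Term Expr: Expr is at the end, add FOLLOW(Term) = { $, id, int, void }.
Union: FOLLOW(Expr) = { $, id, int, void }.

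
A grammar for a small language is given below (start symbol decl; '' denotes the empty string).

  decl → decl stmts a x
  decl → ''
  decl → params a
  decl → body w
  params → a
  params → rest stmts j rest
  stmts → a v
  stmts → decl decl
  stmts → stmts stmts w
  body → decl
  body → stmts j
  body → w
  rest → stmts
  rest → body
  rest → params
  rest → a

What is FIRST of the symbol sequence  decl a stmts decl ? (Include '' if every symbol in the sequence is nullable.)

{ a, j, w }

Add FIRST(decl)\{''} = { a, j, w }; decl is nullable, continue.
a is a terminal; add {a} and stop.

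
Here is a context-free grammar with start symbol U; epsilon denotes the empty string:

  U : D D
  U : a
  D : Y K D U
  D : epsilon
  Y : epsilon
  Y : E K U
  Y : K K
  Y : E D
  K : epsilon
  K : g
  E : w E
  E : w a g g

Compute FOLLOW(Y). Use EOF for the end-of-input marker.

In D : Y K D U: add FIRST(K D U)\{epsilon} = { a, g, w }.
  Since K D U is nullable, also add FOLLOW(D) = { EOF, a, g, w }.
Union: FOLLOW(Y) = { EOF, a, g, w }.

{ EOF, a, g, w }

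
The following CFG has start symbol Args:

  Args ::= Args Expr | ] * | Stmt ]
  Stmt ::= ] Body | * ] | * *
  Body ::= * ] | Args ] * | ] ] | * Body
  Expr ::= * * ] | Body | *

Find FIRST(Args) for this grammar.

From Args ::= Args Expr: add FIRST(Args) = { *, ] }.
Args ::= ] * contributes {]}.
From Args ::= Stmt ]: add FIRST(Stmt) = { *, ] }.
Union: FIRST(Args) = { *, ] }.

{ *, ] }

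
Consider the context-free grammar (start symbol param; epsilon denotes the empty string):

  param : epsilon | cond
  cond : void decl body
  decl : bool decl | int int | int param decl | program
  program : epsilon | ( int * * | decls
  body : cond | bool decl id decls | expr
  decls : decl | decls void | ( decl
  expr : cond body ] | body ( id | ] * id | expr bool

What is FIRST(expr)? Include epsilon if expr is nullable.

{ ], bool, void }

From expr : cond body ]: add FIRST(cond) = { void }.
From expr : body ( id: add FIRST(body) = { ], bool, void }.
expr : ] * id contributes {]}.
From expr : expr bool: add FIRST(expr) = { ], bool, void }.
Union: FIRST(expr) = { ], bool, void }.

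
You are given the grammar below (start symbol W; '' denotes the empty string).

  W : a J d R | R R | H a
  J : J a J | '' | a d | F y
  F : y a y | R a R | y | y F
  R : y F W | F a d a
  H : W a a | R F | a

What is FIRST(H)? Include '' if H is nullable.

{ a, y }

From H : W a a: add FIRST(W) = { a, y }.
From H : R F: add FIRST(R) = { y }.
H : a contributes {a}.
Union: FIRST(H) = { a, y }.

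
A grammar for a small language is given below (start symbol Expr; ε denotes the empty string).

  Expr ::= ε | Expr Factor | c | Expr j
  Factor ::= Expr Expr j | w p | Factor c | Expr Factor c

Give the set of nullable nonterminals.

Directly nullable (have an ε-production): Expr.
No other nonterminal has a production whose RHS symbols are all nullable.

{ Expr }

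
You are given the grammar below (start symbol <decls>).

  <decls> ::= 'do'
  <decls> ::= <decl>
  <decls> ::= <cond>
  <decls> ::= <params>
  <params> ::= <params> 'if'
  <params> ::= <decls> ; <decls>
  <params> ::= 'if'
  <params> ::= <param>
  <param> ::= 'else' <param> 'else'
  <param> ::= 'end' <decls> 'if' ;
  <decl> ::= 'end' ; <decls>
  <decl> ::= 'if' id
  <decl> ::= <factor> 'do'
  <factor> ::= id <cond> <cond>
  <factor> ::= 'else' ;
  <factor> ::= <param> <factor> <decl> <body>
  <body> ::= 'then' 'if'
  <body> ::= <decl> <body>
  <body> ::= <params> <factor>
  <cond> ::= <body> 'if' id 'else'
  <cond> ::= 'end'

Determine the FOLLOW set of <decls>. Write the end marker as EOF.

<decls> is the start symbol, so EOF ∈ FOLLOW(<decls>).
In <params> ::= <decls> ; <decls>: add FIRST(; <decls>) = { ; }.
In <params> ::= <decls> ; <decls>: <decls> is at the end, add FOLLOW(<params>) = { EOF, 'do', 'else', 'end', 'if', 'then', ;, id }.
In <param> ::= 'end' <decls> 'if' ;: add FIRST('if' ;) = { 'if' }.
In <decl> ::= 'end' ; <decls>: <decls> is at the end, add FOLLOW(<decl>) = { EOF, 'do', 'else', 'end', 'if', 'then', ;, id }.
Union: FOLLOW(<decls>) = { EOF, 'do', 'else', 'end', 'if', 'then', ;, id }.

{ EOF, 'do', 'else', 'end', 'if', 'then', ;, id }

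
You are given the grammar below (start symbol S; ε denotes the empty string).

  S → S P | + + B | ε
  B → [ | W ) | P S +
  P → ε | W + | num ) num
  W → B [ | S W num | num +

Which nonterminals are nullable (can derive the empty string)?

{ P, S }

Directly nullable (have an ε-production): S, P.
No other nonterminal has a production whose RHS symbols are all nullable.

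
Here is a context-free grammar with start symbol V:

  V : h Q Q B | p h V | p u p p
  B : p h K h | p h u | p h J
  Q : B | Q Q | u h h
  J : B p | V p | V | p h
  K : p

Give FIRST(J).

From J : B p: add FIRST(B) = { p }.
From J : V p: add FIRST(V) = { h, p }.
From J : V: add FIRST(V) = { h, p }.
J : p h contributes {p}.
Union: FIRST(J) = { h, p }.

{ h, p }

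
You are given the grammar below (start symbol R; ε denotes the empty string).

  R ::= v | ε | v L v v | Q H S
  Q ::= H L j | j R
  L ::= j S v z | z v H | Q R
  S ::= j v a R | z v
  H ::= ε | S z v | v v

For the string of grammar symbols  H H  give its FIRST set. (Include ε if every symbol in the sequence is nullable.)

Add FIRST(H)\{ε} = { j, v, z }; H is nullable, continue.
Add FIRST(H)\{ε} = { j, v, z }; H is nullable, continue.
Every symbol is nullable, so include ε.

{ j, v, z, ε }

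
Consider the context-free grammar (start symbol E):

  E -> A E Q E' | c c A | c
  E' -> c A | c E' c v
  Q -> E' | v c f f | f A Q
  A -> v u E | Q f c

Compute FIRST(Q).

{ c, f, v }

From Q -> E': add FIRST(E') = { c }.
Q -> v c f f contributes {v}.
Q -> f A Q contributes {f}.
Union: FIRST(Q) = { c, f, v }.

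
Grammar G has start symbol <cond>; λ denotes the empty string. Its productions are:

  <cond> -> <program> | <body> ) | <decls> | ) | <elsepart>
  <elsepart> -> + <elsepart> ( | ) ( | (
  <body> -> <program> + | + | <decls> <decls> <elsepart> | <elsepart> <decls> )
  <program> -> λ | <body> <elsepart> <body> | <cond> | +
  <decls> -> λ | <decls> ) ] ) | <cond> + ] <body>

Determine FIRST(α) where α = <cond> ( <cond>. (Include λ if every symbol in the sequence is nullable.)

Add FIRST(<cond>)\{λ} = { (, ), + }; <cond> is nullable, continue.
( is a terminal; add {(} and stop.

{ (, ), + }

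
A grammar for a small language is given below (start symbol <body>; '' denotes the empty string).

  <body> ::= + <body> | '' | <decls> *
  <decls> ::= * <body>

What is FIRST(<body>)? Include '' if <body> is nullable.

{ *, +, '' }

<body> ::= + <body> contributes {+}.
<body> ::= '' contributes ''.
From <body> ::= <decls> *: add FIRST(<decls>) = { * }.
Union: FIRST(<body>) = { *, +, '' }.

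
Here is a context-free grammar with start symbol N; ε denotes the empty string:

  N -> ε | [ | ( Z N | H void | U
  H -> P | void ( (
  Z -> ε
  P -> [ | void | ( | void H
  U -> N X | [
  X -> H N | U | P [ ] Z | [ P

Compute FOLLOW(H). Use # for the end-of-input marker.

{ #, (, [, void }

In N -> H void: add FIRST(void) = { void }.
In P -> void H: H is at the end, add FOLLOW(P) = { #, (, [, void }.
In X -> H N: add FIRST(N)\{ε} = { (, [, void }.
  Since N is nullable, also add FOLLOW(X) = { #, (, [, void }.
Union: FOLLOW(H) = { #, (, [, void }.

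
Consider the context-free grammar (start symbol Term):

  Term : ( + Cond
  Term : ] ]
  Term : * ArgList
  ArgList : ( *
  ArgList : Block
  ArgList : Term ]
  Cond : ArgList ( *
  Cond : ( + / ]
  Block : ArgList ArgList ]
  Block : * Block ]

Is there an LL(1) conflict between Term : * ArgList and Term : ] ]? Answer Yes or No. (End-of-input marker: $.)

FIRST(* ArgList) = { * } and FIRST(] ]) = { ] }.
The FIRST sets are disjoint and neither alternative is nullable — no conflict.

No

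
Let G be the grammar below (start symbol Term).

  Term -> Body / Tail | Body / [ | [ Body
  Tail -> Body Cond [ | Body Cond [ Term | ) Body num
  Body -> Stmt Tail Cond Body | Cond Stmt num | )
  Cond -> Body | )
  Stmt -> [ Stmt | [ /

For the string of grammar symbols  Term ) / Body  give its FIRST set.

Add FIRST(Term) = { ), [ }; Term is not nullable, stop.

{ ), [ }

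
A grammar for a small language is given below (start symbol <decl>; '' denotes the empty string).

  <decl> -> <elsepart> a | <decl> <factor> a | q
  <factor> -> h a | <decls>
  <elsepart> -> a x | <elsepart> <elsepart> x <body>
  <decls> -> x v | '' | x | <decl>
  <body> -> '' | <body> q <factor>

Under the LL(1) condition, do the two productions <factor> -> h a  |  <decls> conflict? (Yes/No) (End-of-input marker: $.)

No

FIRST(h a) = { h } and FIRST(<decls>) = { a, q, x, '' }.
The second is nullable but FOLLOW(<factor>) = { a, q, x } is disjoint from FIRST of the first.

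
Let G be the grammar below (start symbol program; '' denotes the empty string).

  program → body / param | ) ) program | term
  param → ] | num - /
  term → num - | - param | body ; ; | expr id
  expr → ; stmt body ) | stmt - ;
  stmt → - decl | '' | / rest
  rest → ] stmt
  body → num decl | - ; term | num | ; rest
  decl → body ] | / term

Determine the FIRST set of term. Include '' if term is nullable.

{ -, /, ;, num }

term → num - contributes {num}.
term → - param contributes {-}.
From term → body ; ;: add FIRST(body) = { -, ;, num }.
From term → expr id: add FIRST(expr) = { -, /, ; }.
Union: FIRST(term) = { -, /, ;, num }.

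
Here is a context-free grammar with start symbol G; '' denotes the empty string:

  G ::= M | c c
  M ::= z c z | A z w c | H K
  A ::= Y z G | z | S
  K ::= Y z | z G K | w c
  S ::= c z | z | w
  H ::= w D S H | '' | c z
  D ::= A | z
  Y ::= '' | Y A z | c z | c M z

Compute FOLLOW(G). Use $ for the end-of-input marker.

G is the start symbol, so $ ∈ FOLLOW(G).
In A ::= Y z G: G is at the end, add FOLLOW(A) = { c, w, z }.
In K ::= z G K: add FIRST(K) = { c, w, z }.
Union: FOLLOW(G) = { $, c, w, z }.

{ $, c, w, z }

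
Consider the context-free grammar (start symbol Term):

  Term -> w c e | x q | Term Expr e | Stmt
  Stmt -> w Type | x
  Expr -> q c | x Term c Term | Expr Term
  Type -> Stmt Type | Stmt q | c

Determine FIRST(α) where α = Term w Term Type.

Add FIRST(Term) = { w, x }; Term is not nullable, stop.

{ w, x }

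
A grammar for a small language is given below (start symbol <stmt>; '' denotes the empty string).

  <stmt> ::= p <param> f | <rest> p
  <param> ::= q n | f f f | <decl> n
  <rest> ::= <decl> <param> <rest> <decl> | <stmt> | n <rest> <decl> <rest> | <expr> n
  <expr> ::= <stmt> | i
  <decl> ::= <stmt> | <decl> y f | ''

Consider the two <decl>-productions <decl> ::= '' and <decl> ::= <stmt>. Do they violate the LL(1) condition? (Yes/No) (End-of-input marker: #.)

Yes

FIRST('') = { '' } and FIRST(<stmt>) = { f, i, n, p, q, y }.
The first alternative is nullable and FOLLOW(<decl>) = { f, i, n, p, q, y } shares f with FIRST of the second — conflict.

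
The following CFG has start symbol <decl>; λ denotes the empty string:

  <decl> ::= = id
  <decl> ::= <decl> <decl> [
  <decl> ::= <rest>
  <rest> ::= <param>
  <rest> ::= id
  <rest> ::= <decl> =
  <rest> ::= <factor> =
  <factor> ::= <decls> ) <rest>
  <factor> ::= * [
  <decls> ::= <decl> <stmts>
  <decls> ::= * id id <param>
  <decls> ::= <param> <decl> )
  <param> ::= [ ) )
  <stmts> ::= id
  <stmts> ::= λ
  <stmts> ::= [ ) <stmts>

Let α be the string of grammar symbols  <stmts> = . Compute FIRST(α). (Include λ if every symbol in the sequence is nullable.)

{ =, [, id }

Add FIRST(<stmts>)\{λ} = { [, id }; <stmts> is nullable, continue.
= is a terminal; add {=} and stop.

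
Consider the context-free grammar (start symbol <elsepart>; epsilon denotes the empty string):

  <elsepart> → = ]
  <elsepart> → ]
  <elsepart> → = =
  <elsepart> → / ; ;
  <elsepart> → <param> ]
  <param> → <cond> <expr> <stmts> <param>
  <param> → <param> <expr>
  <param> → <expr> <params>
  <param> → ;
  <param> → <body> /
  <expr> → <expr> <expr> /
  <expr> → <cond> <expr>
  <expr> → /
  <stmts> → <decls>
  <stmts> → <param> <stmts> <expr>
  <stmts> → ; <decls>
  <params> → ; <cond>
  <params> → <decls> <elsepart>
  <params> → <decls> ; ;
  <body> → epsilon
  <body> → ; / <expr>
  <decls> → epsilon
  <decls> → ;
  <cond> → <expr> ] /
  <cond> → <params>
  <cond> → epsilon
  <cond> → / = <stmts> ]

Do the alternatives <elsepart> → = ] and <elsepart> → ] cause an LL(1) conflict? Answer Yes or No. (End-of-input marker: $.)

No

FIRST(= ]) = { = } and FIRST(]) = { ] }.
The FIRST sets are disjoint and neither alternative is nullable — no conflict.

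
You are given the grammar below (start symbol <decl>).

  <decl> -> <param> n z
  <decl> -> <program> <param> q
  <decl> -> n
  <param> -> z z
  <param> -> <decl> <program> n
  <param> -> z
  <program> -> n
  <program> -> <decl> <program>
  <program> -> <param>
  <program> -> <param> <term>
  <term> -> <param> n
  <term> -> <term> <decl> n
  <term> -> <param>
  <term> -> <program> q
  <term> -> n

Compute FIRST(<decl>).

{ n, z }

From <decl> -> <param> n z: add FIRST(<param>) = { n, z }.
From <decl> -> <program> <param> q: add FIRST(<program>) = { n, z }.
<decl> -> n contributes {n}.
Union: FIRST(<decl>) = { n, z }.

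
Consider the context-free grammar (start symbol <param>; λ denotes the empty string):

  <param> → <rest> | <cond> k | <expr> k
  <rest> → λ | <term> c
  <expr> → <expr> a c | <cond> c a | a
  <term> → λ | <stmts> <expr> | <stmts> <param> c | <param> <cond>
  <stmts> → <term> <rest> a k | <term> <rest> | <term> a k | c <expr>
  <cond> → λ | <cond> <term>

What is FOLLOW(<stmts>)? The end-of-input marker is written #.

In <term> → <stmts> <expr>: add FIRST(<expr>) = { a, c, k }.
In <term> → <stmts> <param> c: add FIRST(<param> c) = { a, c, k }.
Union: FOLLOW(<stmts>) = { a, c, k }.

{ a, c, k }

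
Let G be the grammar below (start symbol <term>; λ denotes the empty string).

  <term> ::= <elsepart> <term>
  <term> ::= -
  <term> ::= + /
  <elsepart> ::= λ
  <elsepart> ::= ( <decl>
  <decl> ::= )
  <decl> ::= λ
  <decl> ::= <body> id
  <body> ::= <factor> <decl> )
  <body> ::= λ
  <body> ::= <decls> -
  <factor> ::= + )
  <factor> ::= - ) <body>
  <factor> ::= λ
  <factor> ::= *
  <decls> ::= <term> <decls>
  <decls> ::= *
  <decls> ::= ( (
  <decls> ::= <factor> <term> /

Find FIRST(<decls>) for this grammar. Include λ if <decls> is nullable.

{ (, *, +, - }

From <decls> ::= <term> <decls>: add FIRST(<term>) = { (, +, - }.
<decls> ::= * contributes {*}.
<decls> ::= ( ( contributes {(}.
From <decls> ::= <factor> <term> /: <factor> nullable, take FIRST(<factor>) ∪ FIRST(<term>) = { (, *, +, - }.
Union: FIRST(<decls>) = { (, *, +, - }.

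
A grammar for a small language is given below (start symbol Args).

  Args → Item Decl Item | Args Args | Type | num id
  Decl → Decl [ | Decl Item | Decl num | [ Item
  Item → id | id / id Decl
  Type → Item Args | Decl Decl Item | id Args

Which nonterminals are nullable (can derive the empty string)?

No nonterminal has an empty production or an RHS whose symbols are all nullable.

{ } (none)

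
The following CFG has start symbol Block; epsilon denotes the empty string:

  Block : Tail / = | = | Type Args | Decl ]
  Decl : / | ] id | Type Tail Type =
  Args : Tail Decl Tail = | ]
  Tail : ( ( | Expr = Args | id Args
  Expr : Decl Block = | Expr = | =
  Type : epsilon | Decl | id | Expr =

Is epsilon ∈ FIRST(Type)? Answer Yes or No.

Yes

Type has an epsilon-production, so Type ⇒ epsilon.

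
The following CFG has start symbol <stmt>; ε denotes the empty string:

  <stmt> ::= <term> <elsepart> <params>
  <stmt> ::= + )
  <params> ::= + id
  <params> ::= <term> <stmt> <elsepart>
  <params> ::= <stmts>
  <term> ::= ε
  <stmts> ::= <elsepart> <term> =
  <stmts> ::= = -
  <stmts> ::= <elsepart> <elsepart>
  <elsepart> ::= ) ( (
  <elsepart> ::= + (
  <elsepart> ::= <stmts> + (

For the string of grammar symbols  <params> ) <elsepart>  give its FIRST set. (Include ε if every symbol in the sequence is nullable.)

Add FIRST(<params>) = { ), +, = }; <params> is not nullable, stop.

{ ), +, = }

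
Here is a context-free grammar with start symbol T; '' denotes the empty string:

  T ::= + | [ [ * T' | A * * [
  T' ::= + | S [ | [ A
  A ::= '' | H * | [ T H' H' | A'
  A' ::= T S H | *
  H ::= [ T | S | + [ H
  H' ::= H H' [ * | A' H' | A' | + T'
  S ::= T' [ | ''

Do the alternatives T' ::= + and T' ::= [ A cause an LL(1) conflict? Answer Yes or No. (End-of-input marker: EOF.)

No

FIRST(+) = { + } and FIRST([ A) = { [ }.
The FIRST sets are disjoint and neither alternative is nullable — no conflict.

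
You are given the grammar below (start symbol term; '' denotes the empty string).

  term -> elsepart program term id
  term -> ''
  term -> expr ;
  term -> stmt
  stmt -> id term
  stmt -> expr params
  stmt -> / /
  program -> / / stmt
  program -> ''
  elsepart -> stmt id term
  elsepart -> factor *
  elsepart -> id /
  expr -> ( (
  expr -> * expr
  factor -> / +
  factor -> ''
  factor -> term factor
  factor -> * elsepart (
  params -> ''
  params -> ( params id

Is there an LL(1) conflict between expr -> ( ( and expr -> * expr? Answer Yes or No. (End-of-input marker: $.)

No

FIRST(( () = { ( } and FIRST(* expr) = { * }.
The FIRST sets are disjoint and neither alternative is nullable — no conflict.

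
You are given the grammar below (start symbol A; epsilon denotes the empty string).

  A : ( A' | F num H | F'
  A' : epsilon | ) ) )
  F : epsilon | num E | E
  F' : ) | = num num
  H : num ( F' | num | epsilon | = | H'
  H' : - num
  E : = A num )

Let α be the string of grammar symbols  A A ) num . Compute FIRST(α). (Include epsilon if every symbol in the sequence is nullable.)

Add FIRST(A) = { (, ), =, num }; A is not nullable, stop.

{ (, ), =, num }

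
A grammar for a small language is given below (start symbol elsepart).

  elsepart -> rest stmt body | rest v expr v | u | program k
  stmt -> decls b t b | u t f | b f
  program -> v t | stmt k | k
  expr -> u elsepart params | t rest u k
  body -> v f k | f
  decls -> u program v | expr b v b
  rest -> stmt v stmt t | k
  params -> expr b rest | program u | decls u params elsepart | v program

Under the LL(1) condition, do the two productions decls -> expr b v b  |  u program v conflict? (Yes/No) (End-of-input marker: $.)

Yes

FIRST(expr b v b) = { t, u } and FIRST(u program v) = { u }.
Both contain u, so the two alternatives are not disjoint — LL(1) conflict.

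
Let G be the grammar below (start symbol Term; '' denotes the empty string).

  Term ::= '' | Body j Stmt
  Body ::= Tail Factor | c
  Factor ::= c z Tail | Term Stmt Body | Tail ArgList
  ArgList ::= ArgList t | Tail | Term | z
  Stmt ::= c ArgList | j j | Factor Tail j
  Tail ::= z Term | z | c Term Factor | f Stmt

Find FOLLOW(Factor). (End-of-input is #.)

In Body ::= Tail Factor: Factor is at the end, add FOLLOW(Body) = { #, c, f, j, t, z }.
In Stmt ::= Factor Tail j: add FIRST(Tail j) = { c, f, z }.
In Tail ::= c Term Factor: Factor is at the end, add FOLLOW(Tail) = { #, c, f, j, t, z }.
Union: FOLLOW(Factor) = { #, c, f, j, t, z }.

{ #, c, f, j, t, z }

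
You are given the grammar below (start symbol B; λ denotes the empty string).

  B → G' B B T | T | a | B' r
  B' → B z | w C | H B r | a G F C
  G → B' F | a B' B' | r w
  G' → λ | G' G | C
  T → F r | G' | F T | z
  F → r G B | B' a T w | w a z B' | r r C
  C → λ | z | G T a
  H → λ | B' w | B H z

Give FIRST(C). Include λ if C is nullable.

{ a, r, w, z, λ }

C → λ contributes λ.
C → z contributes {z}.
From C → G T a: add FIRST(G) = { a, r, w, z }.
Union: FIRST(C) = { a, r, w, z, λ }.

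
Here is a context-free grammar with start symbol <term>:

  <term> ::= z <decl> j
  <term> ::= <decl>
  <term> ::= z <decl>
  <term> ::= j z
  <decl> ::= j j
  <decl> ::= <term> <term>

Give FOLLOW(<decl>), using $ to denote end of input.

In <term> ::= z <decl> j: add FIRST(j) = { j }.
In <term> ::= <decl>: <decl> is at the end, add FOLLOW(<term>) = { $, j, z }.
In <term> ::= z <decl>: <decl> is at the end, add FOLLOW(<term>) = { $, j, z }.
Union: FOLLOW(<decl>) = { $, j, z }.

{ $, j, z }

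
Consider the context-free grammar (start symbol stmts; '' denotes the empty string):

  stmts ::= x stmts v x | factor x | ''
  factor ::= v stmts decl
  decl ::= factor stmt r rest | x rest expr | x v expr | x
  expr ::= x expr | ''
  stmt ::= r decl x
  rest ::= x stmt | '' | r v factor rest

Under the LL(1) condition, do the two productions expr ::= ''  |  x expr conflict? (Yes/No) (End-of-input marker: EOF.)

FIRST('') = { '' } and FIRST(x expr) = { x }.
The first alternative is nullable and FOLLOW(expr) = { r, x } shares x with FIRST of the second — conflict.

Yes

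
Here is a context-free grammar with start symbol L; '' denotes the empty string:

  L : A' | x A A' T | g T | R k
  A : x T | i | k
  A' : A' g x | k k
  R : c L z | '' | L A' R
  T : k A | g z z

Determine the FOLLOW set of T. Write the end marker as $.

{ $, k, z }

In L : x A A' T: T is at the end, add FOLLOW(L) = { $, k, z }.
In L : g T: T is at the end, add FOLLOW(L) = { $, k, z }.
In A : x T: T is at the end, add FOLLOW(A) = { $, k, z }.
Union: FOLLOW(T) = { $, k, z }.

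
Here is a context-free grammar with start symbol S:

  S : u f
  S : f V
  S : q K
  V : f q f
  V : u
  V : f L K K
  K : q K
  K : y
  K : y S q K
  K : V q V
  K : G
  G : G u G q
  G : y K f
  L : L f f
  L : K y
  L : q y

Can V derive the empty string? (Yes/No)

No

No nonterminal in this grammar is nullable.
No production of V has an RHS whose symbols are all nullable, so V is not nullable.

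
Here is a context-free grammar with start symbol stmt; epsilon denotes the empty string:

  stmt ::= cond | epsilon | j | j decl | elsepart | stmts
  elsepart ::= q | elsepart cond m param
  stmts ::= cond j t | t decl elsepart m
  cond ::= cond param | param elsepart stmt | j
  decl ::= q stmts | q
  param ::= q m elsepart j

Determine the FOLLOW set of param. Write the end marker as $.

In elsepart ::= elsepart cond m param: param is at the end, add FOLLOW(elsepart) = { $, j, m, q, t }.
In cond ::= cond param: param is at the end, add FOLLOW(cond) = { $, j, m, q }.
In cond ::= param elsepart stmt: add FIRST(elsepart stmt) = { q }.
Union: FOLLOW(param) = { $, j, m, q, t }.

{ $, j, m, q, t }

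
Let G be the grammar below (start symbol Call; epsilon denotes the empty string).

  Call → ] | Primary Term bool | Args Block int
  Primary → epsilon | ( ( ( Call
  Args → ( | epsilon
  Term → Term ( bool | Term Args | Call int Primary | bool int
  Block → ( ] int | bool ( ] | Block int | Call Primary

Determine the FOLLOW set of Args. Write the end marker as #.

In Call → Args Block int: add FIRST(Block int) = { (, ], bool }.
In Term → Term Args: Args is at the end, add FOLLOW(Term) = { (, bool }.
Union: FOLLOW(Args) = { (, ], bool }.

{ (, ], bool }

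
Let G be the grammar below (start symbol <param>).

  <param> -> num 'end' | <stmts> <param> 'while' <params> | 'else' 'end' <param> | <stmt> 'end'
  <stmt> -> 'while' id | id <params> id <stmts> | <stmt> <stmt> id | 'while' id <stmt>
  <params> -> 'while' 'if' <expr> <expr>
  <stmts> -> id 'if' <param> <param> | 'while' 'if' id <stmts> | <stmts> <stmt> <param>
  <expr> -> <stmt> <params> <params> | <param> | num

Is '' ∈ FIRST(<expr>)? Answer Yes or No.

No nonterminal in this grammar is nullable.
No production of <expr> has an RHS whose symbols are all nullable, so <expr> is not nullable.

No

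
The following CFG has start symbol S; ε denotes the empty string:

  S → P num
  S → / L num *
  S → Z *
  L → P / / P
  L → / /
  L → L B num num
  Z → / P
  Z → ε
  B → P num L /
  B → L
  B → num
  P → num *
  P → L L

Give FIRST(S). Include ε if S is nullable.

From S → P num: add FIRST(P) = { /, num }.
S → / L num * contributes {/}.
From S → Z *: Z nullable, take FIRST(Z) ∪ {*} = { *, / }.
Union: FIRST(S) = { *, /, num }.

{ *, /, num }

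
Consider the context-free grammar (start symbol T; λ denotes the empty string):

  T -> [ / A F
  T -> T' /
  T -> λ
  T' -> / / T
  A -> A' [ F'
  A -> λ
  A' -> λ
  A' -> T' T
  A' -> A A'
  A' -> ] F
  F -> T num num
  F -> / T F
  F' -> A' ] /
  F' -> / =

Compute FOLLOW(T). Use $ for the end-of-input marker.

{ $, /, [, ], num }

T is the start symbol, so $ ∈ FOLLOW(T).
In T' -> / / T: T is at the end, add FOLLOW(T') = { /, [, ] }.
In A' -> T' T: T is at the end, add FOLLOW(A') = { [, ] }.
In F -> T num num: add FIRST(num num) = { num }.
In F -> / T F: add FIRST(F) = { /, [, num }.
Union: FOLLOW(T) = { $, /, [, ], num }.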